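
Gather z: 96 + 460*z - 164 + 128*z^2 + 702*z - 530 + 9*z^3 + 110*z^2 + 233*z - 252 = 9*z^3 + 238*z^2 + 1395*z - 850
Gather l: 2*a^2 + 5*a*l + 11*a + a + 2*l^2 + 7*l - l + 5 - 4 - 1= 2*a^2 + 12*a + 2*l^2 + l*(5*a + 6)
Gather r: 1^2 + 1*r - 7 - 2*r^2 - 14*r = -2*r^2 - 13*r - 6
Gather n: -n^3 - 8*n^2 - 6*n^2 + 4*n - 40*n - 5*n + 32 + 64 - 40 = -n^3 - 14*n^2 - 41*n + 56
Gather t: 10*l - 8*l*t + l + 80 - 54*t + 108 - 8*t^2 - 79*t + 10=11*l - 8*t^2 + t*(-8*l - 133) + 198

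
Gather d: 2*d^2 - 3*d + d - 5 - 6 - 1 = 2*d^2 - 2*d - 12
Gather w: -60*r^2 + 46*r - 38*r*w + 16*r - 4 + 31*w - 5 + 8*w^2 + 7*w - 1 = -60*r^2 + 62*r + 8*w^2 + w*(38 - 38*r) - 10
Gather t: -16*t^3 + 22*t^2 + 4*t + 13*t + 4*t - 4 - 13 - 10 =-16*t^3 + 22*t^2 + 21*t - 27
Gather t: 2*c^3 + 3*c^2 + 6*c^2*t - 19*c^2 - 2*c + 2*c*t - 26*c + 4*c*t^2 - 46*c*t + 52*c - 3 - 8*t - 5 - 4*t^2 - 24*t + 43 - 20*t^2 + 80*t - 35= 2*c^3 - 16*c^2 + 24*c + t^2*(4*c - 24) + t*(6*c^2 - 44*c + 48)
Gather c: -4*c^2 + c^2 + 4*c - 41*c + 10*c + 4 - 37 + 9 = -3*c^2 - 27*c - 24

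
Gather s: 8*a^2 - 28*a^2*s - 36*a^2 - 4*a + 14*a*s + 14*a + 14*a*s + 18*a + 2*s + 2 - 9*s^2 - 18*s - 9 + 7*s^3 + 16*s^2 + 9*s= -28*a^2 + 28*a + 7*s^3 + 7*s^2 + s*(-28*a^2 + 28*a - 7) - 7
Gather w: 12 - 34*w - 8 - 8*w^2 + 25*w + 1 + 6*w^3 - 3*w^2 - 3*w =6*w^3 - 11*w^2 - 12*w + 5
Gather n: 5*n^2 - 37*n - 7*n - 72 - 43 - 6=5*n^2 - 44*n - 121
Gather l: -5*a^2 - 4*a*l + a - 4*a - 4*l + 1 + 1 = -5*a^2 - 3*a + l*(-4*a - 4) + 2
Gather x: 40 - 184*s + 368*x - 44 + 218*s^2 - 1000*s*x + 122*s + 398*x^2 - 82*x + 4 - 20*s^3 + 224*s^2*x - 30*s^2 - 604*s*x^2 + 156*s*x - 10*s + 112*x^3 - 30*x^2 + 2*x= -20*s^3 + 188*s^2 - 72*s + 112*x^3 + x^2*(368 - 604*s) + x*(224*s^2 - 844*s + 288)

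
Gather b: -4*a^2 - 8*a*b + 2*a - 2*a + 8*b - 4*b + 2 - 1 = -4*a^2 + b*(4 - 8*a) + 1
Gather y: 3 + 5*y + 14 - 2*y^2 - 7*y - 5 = -2*y^2 - 2*y + 12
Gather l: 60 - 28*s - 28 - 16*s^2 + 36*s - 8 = -16*s^2 + 8*s + 24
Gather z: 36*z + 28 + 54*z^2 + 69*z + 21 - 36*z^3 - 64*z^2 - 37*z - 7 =-36*z^3 - 10*z^2 + 68*z + 42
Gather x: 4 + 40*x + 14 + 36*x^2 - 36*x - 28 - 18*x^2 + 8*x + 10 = 18*x^2 + 12*x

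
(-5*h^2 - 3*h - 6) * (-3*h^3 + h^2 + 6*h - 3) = 15*h^5 + 4*h^4 - 15*h^3 - 9*h^2 - 27*h + 18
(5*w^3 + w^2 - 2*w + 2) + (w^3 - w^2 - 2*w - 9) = 6*w^3 - 4*w - 7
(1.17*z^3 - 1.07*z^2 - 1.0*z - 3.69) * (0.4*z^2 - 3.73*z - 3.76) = 0.468*z^5 - 4.7921*z^4 - 0.8081*z^3 + 6.2772*z^2 + 17.5237*z + 13.8744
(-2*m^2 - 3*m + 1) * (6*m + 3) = -12*m^3 - 24*m^2 - 3*m + 3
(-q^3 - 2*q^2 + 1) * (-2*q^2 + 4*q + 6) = 2*q^5 - 14*q^3 - 14*q^2 + 4*q + 6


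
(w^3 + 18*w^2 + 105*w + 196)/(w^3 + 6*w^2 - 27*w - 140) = (w + 7)/(w - 5)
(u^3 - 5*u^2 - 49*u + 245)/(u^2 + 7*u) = u - 12 + 35/u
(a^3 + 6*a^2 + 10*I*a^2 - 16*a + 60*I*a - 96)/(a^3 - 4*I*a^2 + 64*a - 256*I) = (a^2 + 2*a*(3 + I) + 12*I)/(a^2 - 12*I*a - 32)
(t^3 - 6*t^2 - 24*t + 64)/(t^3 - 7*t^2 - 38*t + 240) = (t^2 + 2*t - 8)/(t^2 + t - 30)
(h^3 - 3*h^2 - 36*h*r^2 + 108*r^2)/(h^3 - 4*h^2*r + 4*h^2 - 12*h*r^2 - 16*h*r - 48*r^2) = (h^2 + 6*h*r - 3*h - 18*r)/(h^2 + 2*h*r + 4*h + 8*r)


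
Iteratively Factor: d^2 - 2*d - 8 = (d - 4)*(d + 2)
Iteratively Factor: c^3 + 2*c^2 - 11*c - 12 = (c - 3)*(c^2 + 5*c + 4) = (c - 3)*(c + 4)*(c + 1)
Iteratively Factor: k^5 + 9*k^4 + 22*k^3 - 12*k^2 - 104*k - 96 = (k + 4)*(k^4 + 5*k^3 + 2*k^2 - 20*k - 24) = (k + 2)*(k + 4)*(k^3 + 3*k^2 - 4*k - 12) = (k - 2)*(k + 2)*(k + 4)*(k^2 + 5*k + 6) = (k - 2)*(k + 2)*(k + 3)*(k + 4)*(k + 2)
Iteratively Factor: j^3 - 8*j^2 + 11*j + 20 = (j + 1)*(j^2 - 9*j + 20) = (j - 5)*(j + 1)*(j - 4)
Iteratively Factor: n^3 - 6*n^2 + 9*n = (n)*(n^2 - 6*n + 9) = n*(n - 3)*(n - 3)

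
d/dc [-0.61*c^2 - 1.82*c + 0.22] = -1.22*c - 1.82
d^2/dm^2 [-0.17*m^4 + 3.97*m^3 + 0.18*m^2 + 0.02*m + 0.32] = -2.04*m^2 + 23.82*m + 0.36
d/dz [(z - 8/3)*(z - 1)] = 2*z - 11/3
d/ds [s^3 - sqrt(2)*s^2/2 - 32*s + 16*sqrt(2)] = 3*s^2 - sqrt(2)*s - 32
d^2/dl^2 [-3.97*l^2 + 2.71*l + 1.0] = -7.94000000000000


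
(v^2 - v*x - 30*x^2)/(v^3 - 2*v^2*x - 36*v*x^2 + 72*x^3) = (-v - 5*x)/(-v^2 - 4*v*x + 12*x^2)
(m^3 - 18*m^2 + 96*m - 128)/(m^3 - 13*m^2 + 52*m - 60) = (m^2 - 16*m + 64)/(m^2 - 11*m + 30)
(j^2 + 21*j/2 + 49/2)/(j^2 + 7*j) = (j + 7/2)/j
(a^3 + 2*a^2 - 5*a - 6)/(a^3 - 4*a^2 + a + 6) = (a + 3)/(a - 3)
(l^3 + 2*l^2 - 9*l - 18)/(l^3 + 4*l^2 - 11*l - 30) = (l + 3)/(l + 5)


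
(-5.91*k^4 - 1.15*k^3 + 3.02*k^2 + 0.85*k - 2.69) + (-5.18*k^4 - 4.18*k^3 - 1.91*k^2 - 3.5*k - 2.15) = -11.09*k^4 - 5.33*k^3 + 1.11*k^2 - 2.65*k - 4.84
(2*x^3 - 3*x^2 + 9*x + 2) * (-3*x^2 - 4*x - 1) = -6*x^5 + x^4 - 17*x^3 - 39*x^2 - 17*x - 2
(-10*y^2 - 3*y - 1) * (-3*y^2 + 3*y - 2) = 30*y^4 - 21*y^3 + 14*y^2 + 3*y + 2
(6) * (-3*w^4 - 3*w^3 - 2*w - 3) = -18*w^4 - 18*w^3 - 12*w - 18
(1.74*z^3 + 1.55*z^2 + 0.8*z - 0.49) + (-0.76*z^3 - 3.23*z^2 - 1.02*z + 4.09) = 0.98*z^3 - 1.68*z^2 - 0.22*z + 3.6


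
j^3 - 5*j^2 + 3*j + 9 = (j - 3)^2*(j + 1)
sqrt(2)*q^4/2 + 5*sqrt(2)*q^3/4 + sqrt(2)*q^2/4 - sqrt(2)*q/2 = q*(q - 1/2)*(q + 2)*(sqrt(2)*q/2 + sqrt(2)/2)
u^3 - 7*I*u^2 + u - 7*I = (u - 7*I)*(u - I)*(u + I)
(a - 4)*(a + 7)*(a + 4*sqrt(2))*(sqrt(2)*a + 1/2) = sqrt(2)*a^4 + 3*sqrt(2)*a^3 + 17*a^3/2 - 26*sqrt(2)*a^2 + 51*a^2/2 - 238*a + 6*sqrt(2)*a - 56*sqrt(2)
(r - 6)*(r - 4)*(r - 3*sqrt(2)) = r^3 - 10*r^2 - 3*sqrt(2)*r^2 + 24*r + 30*sqrt(2)*r - 72*sqrt(2)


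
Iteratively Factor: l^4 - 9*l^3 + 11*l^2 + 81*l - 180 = (l - 3)*(l^3 - 6*l^2 - 7*l + 60) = (l - 4)*(l - 3)*(l^2 - 2*l - 15) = (l - 4)*(l - 3)*(l + 3)*(l - 5)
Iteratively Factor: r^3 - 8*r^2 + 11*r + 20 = (r + 1)*(r^2 - 9*r + 20) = (r - 4)*(r + 1)*(r - 5)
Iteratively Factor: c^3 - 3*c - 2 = (c + 1)*(c^2 - c - 2) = (c + 1)^2*(c - 2)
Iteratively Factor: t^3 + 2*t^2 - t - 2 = (t - 1)*(t^2 + 3*t + 2) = (t - 1)*(t + 2)*(t + 1)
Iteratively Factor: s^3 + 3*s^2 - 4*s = (s - 1)*(s^2 + 4*s) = (s - 1)*(s + 4)*(s)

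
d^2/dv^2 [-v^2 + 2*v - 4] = -2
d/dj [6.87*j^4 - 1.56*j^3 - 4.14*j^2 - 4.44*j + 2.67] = 27.48*j^3 - 4.68*j^2 - 8.28*j - 4.44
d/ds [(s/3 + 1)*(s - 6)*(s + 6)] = s^2 + 2*s - 12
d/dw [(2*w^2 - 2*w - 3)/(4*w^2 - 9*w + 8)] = (-10*w^2 + 56*w - 43)/(16*w^4 - 72*w^3 + 145*w^2 - 144*w + 64)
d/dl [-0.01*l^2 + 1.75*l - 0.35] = 1.75 - 0.02*l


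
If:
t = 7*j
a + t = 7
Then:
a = 7 - t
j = t/7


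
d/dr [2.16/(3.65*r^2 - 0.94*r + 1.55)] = (2.0304 - 15.768*r)/(3.65*r^2 - 0.94*r + 1.55)^2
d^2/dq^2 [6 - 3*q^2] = -6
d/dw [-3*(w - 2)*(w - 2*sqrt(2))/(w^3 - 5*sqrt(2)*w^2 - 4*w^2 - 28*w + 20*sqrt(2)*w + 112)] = 3*(-(w - 2)*(w - 2*sqrt(2))*(-3*w^2 + 8*w + 10*sqrt(2)*w - 20*sqrt(2) + 28) + 2*(-w + 1 + sqrt(2))*(w^3 - 5*sqrt(2)*w^2 - 4*w^2 - 28*w + 20*sqrt(2)*w + 112))/(w^3 - 5*sqrt(2)*w^2 - 4*w^2 - 28*w + 20*sqrt(2)*w + 112)^2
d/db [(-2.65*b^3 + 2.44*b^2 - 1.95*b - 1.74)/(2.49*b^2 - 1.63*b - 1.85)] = (-6.5985*b^4 + 8.639*b^3 + 15.5858*b^2 - 0.3628*b + 0.7713)/(6.2001*b^4 - 8.1174*b^3 - 6.5561*b^2 + 6.031*b + 3.4225)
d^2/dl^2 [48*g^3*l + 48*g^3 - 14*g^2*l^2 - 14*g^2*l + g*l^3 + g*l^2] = 2*g*(-14*g + 3*l + 1)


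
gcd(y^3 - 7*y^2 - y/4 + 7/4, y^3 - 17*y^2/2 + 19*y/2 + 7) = y^2 - 13*y/2 - 7/2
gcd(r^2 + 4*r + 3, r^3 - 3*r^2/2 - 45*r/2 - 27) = r + 3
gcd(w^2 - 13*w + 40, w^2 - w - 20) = w - 5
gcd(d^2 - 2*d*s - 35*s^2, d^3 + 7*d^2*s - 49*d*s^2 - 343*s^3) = -d + 7*s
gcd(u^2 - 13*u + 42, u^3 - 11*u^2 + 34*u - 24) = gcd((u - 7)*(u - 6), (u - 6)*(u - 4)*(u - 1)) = u - 6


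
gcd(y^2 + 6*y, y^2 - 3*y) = y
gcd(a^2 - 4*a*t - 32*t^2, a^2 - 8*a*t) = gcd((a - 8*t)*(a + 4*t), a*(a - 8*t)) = -a + 8*t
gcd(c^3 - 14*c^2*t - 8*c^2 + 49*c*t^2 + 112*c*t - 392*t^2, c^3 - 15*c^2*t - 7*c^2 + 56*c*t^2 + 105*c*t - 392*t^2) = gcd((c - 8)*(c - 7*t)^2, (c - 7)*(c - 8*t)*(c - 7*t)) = -c + 7*t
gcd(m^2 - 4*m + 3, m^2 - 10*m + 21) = m - 3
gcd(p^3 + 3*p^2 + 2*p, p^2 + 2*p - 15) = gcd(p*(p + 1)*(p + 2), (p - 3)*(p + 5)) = 1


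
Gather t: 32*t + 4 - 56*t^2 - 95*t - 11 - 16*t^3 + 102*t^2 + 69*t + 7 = -16*t^3 + 46*t^2 + 6*t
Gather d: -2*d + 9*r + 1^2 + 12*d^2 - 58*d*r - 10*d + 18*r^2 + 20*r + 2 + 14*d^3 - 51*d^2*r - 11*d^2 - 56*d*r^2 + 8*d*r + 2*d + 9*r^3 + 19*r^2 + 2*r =14*d^3 + d^2*(1 - 51*r) + d*(-56*r^2 - 50*r - 10) + 9*r^3 + 37*r^2 + 31*r + 3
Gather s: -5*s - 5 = -5*s - 5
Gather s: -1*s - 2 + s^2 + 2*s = s^2 + s - 2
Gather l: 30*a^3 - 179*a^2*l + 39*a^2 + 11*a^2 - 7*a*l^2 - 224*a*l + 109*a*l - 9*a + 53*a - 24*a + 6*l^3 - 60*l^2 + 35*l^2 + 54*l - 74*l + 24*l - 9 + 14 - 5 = 30*a^3 + 50*a^2 + 20*a + 6*l^3 + l^2*(-7*a - 25) + l*(-179*a^2 - 115*a + 4)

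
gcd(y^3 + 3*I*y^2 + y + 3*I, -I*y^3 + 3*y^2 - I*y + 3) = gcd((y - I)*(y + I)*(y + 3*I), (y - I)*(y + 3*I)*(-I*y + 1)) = y^3 + 3*I*y^2 + y + 3*I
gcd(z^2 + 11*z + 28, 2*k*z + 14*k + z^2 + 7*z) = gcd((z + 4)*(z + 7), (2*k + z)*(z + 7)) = z + 7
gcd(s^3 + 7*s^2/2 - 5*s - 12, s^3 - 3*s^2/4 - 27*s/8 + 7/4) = s - 2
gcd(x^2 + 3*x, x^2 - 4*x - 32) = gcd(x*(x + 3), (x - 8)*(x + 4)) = 1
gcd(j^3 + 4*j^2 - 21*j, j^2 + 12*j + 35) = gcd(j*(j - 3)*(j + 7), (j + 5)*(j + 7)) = j + 7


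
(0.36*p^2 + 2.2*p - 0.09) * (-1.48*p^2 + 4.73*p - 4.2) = -0.5328*p^4 - 1.5532*p^3 + 9.0272*p^2 - 9.6657*p + 0.378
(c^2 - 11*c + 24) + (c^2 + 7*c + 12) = 2*c^2 - 4*c + 36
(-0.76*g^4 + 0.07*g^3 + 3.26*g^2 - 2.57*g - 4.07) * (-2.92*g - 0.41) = 2.2192*g^5 + 0.1072*g^4 - 9.5479*g^3 + 6.1678*g^2 + 12.9381*g + 1.6687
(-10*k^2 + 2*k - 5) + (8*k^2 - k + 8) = -2*k^2 + k + 3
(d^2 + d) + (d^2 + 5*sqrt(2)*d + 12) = 2*d^2 + d + 5*sqrt(2)*d + 12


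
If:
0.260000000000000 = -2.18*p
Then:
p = -0.12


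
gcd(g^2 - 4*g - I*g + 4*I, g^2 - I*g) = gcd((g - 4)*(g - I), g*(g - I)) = g - I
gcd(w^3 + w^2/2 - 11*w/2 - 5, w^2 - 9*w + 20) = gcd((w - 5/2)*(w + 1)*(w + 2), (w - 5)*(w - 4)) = 1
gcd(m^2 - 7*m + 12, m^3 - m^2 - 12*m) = m - 4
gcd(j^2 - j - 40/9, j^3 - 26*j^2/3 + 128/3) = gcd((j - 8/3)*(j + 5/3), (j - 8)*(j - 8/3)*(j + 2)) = j - 8/3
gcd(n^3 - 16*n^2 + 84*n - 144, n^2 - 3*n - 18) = n - 6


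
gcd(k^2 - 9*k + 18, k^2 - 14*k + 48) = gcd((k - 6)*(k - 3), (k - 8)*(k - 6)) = k - 6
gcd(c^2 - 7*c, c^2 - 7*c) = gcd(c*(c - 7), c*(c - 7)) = c^2 - 7*c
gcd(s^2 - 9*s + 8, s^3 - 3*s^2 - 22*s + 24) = s - 1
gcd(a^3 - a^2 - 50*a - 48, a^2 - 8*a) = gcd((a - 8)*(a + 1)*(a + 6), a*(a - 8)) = a - 8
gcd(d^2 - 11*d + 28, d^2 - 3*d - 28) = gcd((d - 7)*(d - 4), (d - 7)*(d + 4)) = d - 7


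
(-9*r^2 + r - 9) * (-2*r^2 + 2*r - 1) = 18*r^4 - 20*r^3 + 29*r^2 - 19*r + 9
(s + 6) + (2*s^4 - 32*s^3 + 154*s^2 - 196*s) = 2*s^4 - 32*s^3 + 154*s^2 - 195*s + 6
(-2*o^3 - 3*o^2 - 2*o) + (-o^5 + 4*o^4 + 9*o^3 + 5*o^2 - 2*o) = -o^5 + 4*o^4 + 7*o^3 + 2*o^2 - 4*o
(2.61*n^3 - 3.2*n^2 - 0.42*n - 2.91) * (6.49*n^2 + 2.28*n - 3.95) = 16.9389*n^5 - 14.8172*n^4 - 20.3313*n^3 - 7.2035*n^2 - 4.9758*n + 11.4945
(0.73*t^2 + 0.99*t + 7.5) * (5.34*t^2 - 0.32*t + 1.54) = 3.8982*t^4 + 5.053*t^3 + 40.8574*t^2 - 0.8754*t + 11.55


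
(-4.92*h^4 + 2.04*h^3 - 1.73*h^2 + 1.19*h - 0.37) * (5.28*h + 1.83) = -25.9776*h^5 + 1.7676*h^4 - 5.4012*h^3 + 3.1173*h^2 + 0.2241*h - 0.6771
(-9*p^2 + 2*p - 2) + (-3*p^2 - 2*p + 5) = 3 - 12*p^2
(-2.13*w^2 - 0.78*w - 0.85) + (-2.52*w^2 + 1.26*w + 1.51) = -4.65*w^2 + 0.48*w + 0.66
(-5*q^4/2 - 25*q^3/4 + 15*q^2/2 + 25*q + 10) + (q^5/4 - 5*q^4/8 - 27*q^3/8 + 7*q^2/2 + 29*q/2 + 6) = q^5/4 - 25*q^4/8 - 77*q^3/8 + 11*q^2 + 79*q/2 + 16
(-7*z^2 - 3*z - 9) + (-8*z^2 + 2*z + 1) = -15*z^2 - z - 8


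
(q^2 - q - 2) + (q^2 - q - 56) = 2*q^2 - 2*q - 58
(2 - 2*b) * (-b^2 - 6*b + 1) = 2*b^3 + 10*b^2 - 14*b + 2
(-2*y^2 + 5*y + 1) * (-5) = 10*y^2 - 25*y - 5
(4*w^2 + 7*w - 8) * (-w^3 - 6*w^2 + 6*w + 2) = -4*w^5 - 31*w^4 - 10*w^3 + 98*w^2 - 34*w - 16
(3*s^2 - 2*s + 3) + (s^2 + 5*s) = 4*s^2 + 3*s + 3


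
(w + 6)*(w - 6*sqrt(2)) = w^2 - 6*sqrt(2)*w + 6*w - 36*sqrt(2)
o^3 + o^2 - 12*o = o*(o - 3)*(o + 4)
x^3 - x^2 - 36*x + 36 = (x - 6)*(x - 1)*(x + 6)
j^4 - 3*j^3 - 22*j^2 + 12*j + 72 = (j - 6)*(j - 2)*(j + 2)*(j + 3)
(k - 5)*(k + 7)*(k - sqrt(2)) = k^3 - sqrt(2)*k^2 + 2*k^2 - 35*k - 2*sqrt(2)*k + 35*sqrt(2)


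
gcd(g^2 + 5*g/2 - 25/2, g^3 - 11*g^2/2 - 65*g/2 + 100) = g^2 + 5*g/2 - 25/2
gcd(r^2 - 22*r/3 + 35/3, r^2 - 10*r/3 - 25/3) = r - 5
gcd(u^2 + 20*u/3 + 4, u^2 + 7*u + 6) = u + 6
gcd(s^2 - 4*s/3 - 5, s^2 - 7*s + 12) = s - 3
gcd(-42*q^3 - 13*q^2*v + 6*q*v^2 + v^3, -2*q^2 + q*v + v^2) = 2*q + v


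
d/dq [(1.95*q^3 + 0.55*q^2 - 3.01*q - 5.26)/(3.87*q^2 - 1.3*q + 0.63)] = (7.5465*q^4 - 5.07*q^3 + 14.6192*q^2 + 41.4054*q - 8.7343)/(14.9769*q^4 - 10.062*q^3 + 6.5662*q^2 - 1.638*q + 0.3969)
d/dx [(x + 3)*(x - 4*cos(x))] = x + (x + 3)*(4*sin(x) + 1) - 4*cos(x)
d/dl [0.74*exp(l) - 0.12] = 0.74*exp(l)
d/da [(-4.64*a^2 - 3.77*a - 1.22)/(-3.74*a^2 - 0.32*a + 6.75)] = (-12.615*a^2 - 71.7656*a - 25.8379)/(13.9876*a^4 + 2.3936*a^3 - 50.3876*a^2 - 4.32*a + 45.5625)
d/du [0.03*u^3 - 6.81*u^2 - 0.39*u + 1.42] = 0.09*u^2 - 13.62*u - 0.39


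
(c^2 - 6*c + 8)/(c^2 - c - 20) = (-c^2 + 6*c - 8)/(-c^2 + c + 20)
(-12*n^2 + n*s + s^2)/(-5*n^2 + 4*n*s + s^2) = (-12*n^2 + n*s + s^2)/(-5*n^2 + 4*n*s + s^2)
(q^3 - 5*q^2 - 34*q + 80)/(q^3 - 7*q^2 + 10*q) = (q^2 - 3*q - 40)/(q*(q - 5))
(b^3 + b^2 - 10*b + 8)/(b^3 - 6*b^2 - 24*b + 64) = (b - 1)/(b - 8)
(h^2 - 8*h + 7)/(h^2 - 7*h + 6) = (h - 7)/(h - 6)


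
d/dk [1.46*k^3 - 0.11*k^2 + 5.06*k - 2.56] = 4.38*k^2 - 0.22*k + 5.06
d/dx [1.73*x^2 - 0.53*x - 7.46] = 3.46*x - 0.53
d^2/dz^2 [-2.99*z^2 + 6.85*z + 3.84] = -5.98000000000000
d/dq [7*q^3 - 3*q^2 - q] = 21*q^2 - 6*q - 1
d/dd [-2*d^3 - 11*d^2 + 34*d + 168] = -6*d^2 - 22*d + 34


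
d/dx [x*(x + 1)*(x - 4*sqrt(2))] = 3*x^2 - 8*sqrt(2)*x + 2*x - 4*sqrt(2)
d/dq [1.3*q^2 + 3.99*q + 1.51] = 2.6*q + 3.99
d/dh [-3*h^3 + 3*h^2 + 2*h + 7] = -9*h^2 + 6*h + 2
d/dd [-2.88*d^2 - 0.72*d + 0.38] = -5.76*d - 0.72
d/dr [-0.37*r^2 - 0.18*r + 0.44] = -0.74*r - 0.18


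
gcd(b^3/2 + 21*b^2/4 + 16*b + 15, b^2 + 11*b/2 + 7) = b + 2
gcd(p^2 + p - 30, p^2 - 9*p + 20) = p - 5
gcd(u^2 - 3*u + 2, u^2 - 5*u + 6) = u - 2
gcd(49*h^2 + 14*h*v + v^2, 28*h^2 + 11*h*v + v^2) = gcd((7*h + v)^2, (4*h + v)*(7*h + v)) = 7*h + v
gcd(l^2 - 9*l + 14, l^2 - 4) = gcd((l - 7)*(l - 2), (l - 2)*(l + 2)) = l - 2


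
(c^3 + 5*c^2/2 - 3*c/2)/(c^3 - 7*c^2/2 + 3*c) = (2*c^2 + 5*c - 3)/(2*c^2 - 7*c + 6)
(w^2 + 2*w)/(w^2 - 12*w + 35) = w*(w + 2)/(w^2 - 12*w + 35)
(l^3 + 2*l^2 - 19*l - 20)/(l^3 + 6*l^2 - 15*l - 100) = (l + 1)/(l + 5)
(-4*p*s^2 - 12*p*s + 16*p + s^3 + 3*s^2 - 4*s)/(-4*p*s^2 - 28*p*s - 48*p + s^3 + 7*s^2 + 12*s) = (s - 1)/(s + 3)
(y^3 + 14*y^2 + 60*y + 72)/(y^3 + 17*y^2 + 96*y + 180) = (y + 2)/(y + 5)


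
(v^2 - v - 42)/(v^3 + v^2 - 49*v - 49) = (v + 6)/(v^2 + 8*v + 7)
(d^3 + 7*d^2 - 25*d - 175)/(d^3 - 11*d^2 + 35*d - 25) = (d^2 + 12*d + 35)/(d^2 - 6*d + 5)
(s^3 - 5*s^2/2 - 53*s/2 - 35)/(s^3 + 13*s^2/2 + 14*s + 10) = (s - 7)/(s + 2)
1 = 1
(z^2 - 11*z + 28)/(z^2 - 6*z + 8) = (z - 7)/(z - 2)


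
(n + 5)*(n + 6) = n^2 + 11*n + 30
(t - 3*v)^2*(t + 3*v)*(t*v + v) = t^4*v - 3*t^3*v^2 + t^3*v - 9*t^2*v^3 - 3*t^2*v^2 + 27*t*v^4 - 9*t*v^3 + 27*v^4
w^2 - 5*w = w*(w - 5)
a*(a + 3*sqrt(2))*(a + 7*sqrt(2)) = a^3 + 10*sqrt(2)*a^2 + 42*a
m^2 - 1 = (m - 1)*(m + 1)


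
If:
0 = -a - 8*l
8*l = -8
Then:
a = 8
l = -1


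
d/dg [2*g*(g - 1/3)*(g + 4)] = 6*g^2 + 44*g/3 - 8/3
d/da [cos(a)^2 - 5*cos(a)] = (5 - 2*cos(a))*sin(a)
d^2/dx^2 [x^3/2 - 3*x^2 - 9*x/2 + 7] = 3*x - 6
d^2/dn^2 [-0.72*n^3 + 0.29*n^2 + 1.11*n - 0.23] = 0.58 - 4.32*n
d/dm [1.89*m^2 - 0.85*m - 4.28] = 3.78*m - 0.85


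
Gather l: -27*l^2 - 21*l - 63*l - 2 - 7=-27*l^2 - 84*l - 9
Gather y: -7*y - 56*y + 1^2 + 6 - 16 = -63*y - 9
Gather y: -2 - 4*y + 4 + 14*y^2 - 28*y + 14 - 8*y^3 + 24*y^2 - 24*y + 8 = -8*y^3 + 38*y^2 - 56*y + 24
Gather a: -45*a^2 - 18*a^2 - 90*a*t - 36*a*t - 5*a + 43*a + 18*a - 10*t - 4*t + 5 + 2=-63*a^2 + a*(56 - 126*t) - 14*t + 7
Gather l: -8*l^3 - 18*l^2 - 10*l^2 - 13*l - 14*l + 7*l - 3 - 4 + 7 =-8*l^3 - 28*l^2 - 20*l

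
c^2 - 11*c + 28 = (c - 7)*(c - 4)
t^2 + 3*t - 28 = (t - 4)*(t + 7)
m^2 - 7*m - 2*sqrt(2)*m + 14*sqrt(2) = (m - 7)*(m - 2*sqrt(2))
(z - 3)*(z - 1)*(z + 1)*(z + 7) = z^4 + 4*z^3 - 22*z^2 - 4*z + 21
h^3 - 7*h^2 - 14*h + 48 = (h - 8)*(h - 2)*(h + 3)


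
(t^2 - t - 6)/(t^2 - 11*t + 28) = (t^2 - t - 6)/(t^2 - 11*t + 28)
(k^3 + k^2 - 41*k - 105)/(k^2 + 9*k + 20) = (k^2 - 4*k - 21)/(k + 4)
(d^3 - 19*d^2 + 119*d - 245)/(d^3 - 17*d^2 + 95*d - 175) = (d - 7)/(d - 5)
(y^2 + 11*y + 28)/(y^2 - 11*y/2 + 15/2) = 2*(y^2 + 11*y + 28)/(2*y^2 - 11*y + 15)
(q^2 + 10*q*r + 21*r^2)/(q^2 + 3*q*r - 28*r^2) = (q + 3*r)/(q - 4*r)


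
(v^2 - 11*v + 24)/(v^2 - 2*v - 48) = (v - 3)/(v + 6)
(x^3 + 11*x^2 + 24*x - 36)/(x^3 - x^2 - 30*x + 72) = (x^2 + 5*x - 6)/(x^2 - 7*x + 12)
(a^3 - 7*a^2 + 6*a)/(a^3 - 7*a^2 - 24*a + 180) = a*(a - 1)/(a^2 - a - 30)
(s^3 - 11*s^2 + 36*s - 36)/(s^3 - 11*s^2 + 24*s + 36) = (s^2 - 5*s + 6)/(s^2 - 5*s - 6)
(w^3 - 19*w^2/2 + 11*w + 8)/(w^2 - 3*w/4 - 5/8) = 4*(w^2 - 10*w + 16)/(4*w - 5)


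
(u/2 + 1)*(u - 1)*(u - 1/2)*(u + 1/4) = u^4/2 + 3*u^3/8 - 19*u^2/16 + 3*u/16 + 1/8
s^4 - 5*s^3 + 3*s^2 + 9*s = s*(s - 3)^2*(s + 1)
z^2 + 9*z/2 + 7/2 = (z + 1)*(z + 7/2)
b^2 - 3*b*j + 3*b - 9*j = (b + 3)*(b - 3*j)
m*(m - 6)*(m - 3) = m^3 - 9*m^2 + 18*m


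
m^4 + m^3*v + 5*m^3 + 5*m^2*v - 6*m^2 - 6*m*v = m*(m - 1)*(m + 6)*(m + v)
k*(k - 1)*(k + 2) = k^3 + k^2 - 2*k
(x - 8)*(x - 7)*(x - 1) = x^3 - 16*x^2 + 71*x - 56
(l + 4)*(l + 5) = l^2 + 9*l + 20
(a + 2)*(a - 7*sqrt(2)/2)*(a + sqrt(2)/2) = a^3 - 3*sqrt(2)*a^2 + 2*a^2 - 6*sqrt(2)*a - 7*a/2 - 7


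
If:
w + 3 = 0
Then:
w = -3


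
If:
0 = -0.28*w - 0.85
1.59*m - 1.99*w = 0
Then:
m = -3.80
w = -3.04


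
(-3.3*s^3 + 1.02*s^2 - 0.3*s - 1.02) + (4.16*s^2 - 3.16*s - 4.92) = -3.3*s^3 + 5.18*s^2 - 3.46*s - 5.94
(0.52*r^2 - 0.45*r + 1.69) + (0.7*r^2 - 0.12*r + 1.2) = 1.22*r^2 - 0.57*r + 2.89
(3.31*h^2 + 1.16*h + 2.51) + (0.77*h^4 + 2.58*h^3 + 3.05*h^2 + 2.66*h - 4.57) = 0.77*h^4 + 2.58*h^3 + 6.36*h^2 + 3.82*h - 2.06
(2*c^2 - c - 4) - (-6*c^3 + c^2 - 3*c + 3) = 6*c^3 + c^2 + 2*c - 7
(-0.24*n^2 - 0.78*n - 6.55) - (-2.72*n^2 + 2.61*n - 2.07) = 2.48*n^2 - 3.39*n - 4.48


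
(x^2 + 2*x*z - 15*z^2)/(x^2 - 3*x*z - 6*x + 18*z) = (x + 5*z)/(x - 6)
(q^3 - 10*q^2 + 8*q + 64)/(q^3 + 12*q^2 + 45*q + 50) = (q^2 - 12*q + 32)/(q^2 + 10*q + 25)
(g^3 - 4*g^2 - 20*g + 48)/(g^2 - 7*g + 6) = (g^2 + 2*g - 8)/(g - 1)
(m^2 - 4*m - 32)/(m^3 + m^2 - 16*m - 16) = (m - 8)/(m^2 - 3*m - 4)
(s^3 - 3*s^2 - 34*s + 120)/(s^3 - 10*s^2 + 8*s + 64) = (s^2 + s - 30)/(s^2 - 6*s - 16)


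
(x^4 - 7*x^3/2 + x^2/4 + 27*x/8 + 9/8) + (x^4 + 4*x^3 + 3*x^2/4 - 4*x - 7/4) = 2*x^4 + x^3/2 + x^2 - 5*x/8 - 5/8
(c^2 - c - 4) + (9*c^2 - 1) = 10*c^2 - c - 5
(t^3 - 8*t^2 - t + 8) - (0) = t^3 - 8*t^2 - t + 8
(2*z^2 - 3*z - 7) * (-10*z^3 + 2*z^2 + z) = -20*z^5 + 34*z^4 + 66*z^3 - 17*z^2 - 7*z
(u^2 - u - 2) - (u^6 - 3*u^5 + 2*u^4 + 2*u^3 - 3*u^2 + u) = -u^6 + 3*u^5 - 2*u^4 - 2*u^3 + 4*u^2 - 2*u - 2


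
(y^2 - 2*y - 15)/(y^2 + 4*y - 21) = (y^2 - 2*y - 15)/(y^2 + 4*y - 21)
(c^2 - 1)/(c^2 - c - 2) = (c - 1)/(c - 2)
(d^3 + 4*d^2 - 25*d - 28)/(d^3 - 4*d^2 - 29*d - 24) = (d^2 + 3*d - 28)/(d^2 - 5*d - 24)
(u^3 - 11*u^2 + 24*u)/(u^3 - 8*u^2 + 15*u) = (u - 8)/(u - 5)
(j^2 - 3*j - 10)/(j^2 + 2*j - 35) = (j + 2)/(j + 7)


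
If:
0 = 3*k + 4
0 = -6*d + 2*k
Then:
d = -4/9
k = -4/3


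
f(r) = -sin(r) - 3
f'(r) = -cos(r)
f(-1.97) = -2.08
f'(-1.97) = 0.39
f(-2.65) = -2.53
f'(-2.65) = 0.88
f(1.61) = -4.00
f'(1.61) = 0.04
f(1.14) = -3.91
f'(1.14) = -0.42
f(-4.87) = -3.99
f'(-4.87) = -0.16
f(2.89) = -3.25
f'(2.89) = 0.97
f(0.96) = -3.82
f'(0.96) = -0.57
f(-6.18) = -3.10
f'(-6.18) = -0.99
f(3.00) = -3.14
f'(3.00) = 0.99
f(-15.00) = -2.35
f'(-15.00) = 0.76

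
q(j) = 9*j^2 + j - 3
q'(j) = 18*j + 1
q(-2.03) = 32.06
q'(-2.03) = -35.54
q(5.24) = 249.36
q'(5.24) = 95.32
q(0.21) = -2.39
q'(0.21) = 4.78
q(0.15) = -2.65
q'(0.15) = 3.70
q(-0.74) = 1.19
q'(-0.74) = -12.32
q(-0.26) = -2.65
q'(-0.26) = -3.68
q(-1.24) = 9.60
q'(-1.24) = -21.32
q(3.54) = 113.32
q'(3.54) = 64.72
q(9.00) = 735.00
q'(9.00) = 163.00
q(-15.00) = 2007.00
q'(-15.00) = -269.00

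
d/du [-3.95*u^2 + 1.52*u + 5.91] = 1.52 - 7.9*u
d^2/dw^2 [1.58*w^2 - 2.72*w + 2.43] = 3.16000000000000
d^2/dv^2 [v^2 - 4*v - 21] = 2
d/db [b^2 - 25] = 2*b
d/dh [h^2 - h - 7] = 2*h - 1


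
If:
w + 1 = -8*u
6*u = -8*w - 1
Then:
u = -7/58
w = -1/29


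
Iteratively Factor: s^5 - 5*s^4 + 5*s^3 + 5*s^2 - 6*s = (s + 1)*(s^4 - 6*s^3 + 11*s^2 - 6*s) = (s - 2)*(s + 1)*(s^3 - 4*s^2 + 3*s) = s*(s - 2)*(s + 1)*(s^2 - 4*s + 3) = s*(s - 3)*(s - 2)*(s + 1)*(s - 1)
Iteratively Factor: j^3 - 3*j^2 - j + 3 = (j - 1)*(j^2 - 2*j - 3) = (j - 1)*(j + 1)*(j - 3)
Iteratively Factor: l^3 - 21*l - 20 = (l + 1)*(l^2 - l - 20) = (l + 1)*(l + 4)*(l - 5)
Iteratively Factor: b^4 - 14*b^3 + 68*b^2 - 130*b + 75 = (b - 3)*(b^3 - 11*b^2 + 35*b - 25) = (b - 5)*(b - 3)*(b^2 - 6*b + 5) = (b - 5)*(b - 3)*(b - 1)*(b - 5)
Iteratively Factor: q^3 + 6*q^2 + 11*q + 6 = (q + 3)*(q^2 + 3*q + 2) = (q + 1)*(q + 3)*(q + 2)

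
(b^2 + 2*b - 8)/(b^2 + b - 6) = (b + 4)/(b + 3)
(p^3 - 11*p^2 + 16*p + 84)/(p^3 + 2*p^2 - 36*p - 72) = (p - 7)/(p + 6)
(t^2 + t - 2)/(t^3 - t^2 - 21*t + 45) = (t^2 + t - 2)/(t^3 - t^2 - 21*t + 45)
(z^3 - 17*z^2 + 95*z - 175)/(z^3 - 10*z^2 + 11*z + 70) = (z - 5)/(z + 2)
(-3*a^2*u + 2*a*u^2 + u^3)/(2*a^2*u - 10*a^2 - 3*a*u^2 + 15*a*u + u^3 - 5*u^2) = u*(3*a + u)/(-2*a*u + 10*a + u^2 - 5*u)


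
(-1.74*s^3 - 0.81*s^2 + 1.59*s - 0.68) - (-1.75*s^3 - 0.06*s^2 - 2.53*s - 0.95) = 0.01*s^3 - 0.75*s^2 + 4.12*s + 0.27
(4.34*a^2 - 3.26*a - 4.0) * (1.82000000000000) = 7.8988*a^2 - 5.9332*a - 7.28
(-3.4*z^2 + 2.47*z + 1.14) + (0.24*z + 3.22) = -3.4*z^2 + 2.71*z + 4.36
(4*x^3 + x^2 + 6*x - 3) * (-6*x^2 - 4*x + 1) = -24*x^5 - 22*x^4 - 36*x^3 - 5*x^2 + 18*x - 3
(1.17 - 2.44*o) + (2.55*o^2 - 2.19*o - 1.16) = 2.55*o^2 - 4.63*o + 0.01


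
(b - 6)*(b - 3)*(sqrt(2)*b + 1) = sqrt(2)*b^3 - 9*sqrt(2)*b^2 + b^2 - 9*b + 18*sqrt(2)*b + 18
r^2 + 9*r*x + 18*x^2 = (r + 3*x)*(r + 6*x)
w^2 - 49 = (w - 7)*(w + 7)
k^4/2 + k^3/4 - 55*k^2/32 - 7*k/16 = k*(k/2 + 1)*(k - 7/4)*(k + 1/4)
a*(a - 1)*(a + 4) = a^3 + 3*a^2 - 4*a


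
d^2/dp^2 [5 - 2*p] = 0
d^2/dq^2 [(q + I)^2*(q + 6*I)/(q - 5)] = 2*(q^3 - 15*q^2 + 75*q - 65 + 194*I)/(q^3 - 15*q^2 + 75*q - 125)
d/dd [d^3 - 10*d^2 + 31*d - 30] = 3*d^2 - 20*d + 31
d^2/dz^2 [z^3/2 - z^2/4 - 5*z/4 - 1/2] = 3*z - 1/2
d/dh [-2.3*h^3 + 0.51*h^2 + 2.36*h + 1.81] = -6.9*h^2 + 1.02*h + 2.36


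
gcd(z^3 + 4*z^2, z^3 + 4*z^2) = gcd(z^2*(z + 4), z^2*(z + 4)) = z^3 + 4*z^2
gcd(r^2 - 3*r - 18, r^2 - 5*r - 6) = r - 6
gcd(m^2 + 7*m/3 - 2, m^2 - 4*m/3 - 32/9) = 1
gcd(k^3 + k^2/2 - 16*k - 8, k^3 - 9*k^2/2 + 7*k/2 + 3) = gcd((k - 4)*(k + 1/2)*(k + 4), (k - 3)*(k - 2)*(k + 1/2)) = k + 1/2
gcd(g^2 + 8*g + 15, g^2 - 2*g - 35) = g + 5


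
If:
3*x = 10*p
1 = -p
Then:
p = -1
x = -10/3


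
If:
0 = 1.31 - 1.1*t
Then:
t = 1.19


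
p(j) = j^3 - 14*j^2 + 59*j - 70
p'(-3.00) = 170.00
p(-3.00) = -400.00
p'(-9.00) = 554.00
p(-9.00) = -2464.00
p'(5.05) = -5.89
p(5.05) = -0.30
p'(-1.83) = 120.29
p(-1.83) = -230.98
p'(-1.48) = 107.01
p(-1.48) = -191.23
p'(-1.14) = 94.82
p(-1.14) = -156.94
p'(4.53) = -6.28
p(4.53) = 2.94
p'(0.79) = 38.75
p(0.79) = -31.63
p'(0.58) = 43.77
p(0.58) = -40.29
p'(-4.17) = 227.93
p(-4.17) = -631.99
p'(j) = 3*j^2 - 28*j + 59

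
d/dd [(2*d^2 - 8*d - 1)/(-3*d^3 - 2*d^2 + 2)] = (-d*(9*d + 4)*(-2*d^2 + 8*d + 1) + 4*(2 - d)*(3*d^3 + 2*d^2 - 2))/(3*d^3 + 2*d^2 - 2)^2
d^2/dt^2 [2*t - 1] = 0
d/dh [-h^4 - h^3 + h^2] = h*(-4*h^2 - 3*h + 2)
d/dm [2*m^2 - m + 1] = 4*m - 1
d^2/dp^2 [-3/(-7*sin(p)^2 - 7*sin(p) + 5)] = 21*(-28*sin(p)^4 - 21*sin(p)^3 + 15*sin(p)^2 + 37*sin(p) + 24)/(7*sin(p)^2 + 7*sin(p) - 5)^3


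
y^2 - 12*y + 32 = (y - 8)*(y - 4)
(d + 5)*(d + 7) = d^2 + 12*d + 35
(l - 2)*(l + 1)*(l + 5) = l^3 + 4*l^2 - 7*l - 10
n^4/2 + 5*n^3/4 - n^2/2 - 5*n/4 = n*(n/2 + 1/2)*(n - 1)*(n + 5/2)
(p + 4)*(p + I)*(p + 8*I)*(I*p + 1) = I*p^4 - 8*p^3 + 4*I*p^3 - 32*p^2 + I*p^2 - 8*p + 4*I*p - 32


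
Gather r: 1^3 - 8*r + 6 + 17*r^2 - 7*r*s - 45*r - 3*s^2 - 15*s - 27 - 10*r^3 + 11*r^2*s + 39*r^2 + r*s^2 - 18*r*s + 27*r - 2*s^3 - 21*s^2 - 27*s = -10*r^3 + r^2*(11*s + 56) + r*(s^2 - 25*s - 26) - 2*s^3 - 24*s^2 - 42*s - 20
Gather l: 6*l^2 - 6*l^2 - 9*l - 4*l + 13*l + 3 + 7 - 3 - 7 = 0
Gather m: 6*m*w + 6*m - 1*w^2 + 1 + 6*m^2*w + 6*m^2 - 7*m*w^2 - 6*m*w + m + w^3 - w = m^2*(6*w + 6) + m*(7 - 7*w^2) + w^3 - w^2 - w + 1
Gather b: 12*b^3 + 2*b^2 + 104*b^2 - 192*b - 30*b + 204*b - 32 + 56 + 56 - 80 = 12*b^3 + 106*b^2 - 18*b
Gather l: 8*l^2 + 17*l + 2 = 8*l^2 + 17*l + 2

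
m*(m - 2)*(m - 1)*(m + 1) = m^4 - 2*m^3 - m^2 + 2*m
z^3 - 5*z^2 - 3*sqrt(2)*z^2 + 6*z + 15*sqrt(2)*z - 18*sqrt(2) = (z - 3)*(z - 2)*(z - 3*sqrt(2))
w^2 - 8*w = w*(w - 8)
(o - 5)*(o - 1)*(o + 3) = o^3 - 3*o^2 - 13*o + 15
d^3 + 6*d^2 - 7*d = d*(d - 1)*(d + 7)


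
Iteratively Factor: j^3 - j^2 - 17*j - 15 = (j + 1)*(j^2 - 2*j - 15) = (j - 5)*(j + 1)*(j + 3)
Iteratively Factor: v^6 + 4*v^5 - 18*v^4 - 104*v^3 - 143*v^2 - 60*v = (v)*(v^5 + 4*v^4 - 18*v^3 - 104*v^2 - 143*v - 60) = v*(v + 3)*(v^4 + v^3 - 21*v^2 - 41*v - 20) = v*(v + 1)*(v + 3)*(v^3 - 21*v - 20) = v*(v - 5)*(v + 1)*(v + 3)*(v^2 + 5*v + 4) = v*(v - 5)*(v + 1)^2*(v + 3)*(v + 4)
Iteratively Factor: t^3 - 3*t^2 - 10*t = (t + 2)*(t^2 - 5*t) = (t - 5)*(t + 2)*(t)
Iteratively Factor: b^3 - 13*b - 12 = (b + 3)*(b^2 - 3*b - 4) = (b + 1)*(b + 3)*(b - 4)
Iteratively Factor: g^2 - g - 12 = (g + 3)*(g - 4)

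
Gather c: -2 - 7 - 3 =-12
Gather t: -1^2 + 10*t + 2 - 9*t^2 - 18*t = -9*t^2 - 8*t + 1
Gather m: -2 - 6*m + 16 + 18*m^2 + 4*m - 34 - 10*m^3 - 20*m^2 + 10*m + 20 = -10*m^3 - 2*m^2 + 8*m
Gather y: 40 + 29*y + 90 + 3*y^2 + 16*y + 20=3*y^2 + 45*y + 150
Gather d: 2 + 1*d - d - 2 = 0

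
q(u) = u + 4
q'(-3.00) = 1.00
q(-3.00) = 1.00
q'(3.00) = 1.00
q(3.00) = 7.00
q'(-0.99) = 1.00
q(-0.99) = 3.01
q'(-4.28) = 1.00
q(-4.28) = -0.28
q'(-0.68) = 1.00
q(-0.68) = 3.32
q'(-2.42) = 1.00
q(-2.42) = 1.58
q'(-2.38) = 1.00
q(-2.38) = 1.62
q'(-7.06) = 1.00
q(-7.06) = -3.06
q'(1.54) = 1.00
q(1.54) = 5.54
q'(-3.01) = 1.00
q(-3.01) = 0.99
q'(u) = 1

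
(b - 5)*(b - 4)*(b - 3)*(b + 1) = b^4 - 11*b^3 + 35*b^2 - 13*b - 60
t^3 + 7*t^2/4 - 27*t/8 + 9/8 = (t - 3/4)*(t - 1/2)*(t + 3)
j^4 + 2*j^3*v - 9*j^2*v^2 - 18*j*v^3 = j*(j - 3*v)*(j + 2*v)*(j + 3*v)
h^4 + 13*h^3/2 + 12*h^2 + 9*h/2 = h*(h + 1/2)*(h + 3)^2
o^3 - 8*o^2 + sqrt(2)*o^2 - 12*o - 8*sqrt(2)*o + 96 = (o - 8)*(o - 2*sqrt(2))*(o + 3*sqrt(2))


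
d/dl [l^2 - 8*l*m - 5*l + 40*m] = 2*l - 8*m - 5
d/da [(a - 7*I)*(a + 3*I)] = 2*a - 4*I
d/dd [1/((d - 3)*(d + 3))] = -2*d/(d^4 - 18*d^2 + 81)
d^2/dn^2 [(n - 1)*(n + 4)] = 2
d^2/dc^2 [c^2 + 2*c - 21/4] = 2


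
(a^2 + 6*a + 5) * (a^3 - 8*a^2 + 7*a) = a^5 - 2*a^4 - 36*a^3 + 2*a^2 + 35*a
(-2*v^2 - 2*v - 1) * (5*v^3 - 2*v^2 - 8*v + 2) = -10*v^5 - 6*v^4 + 15*v^3 + 14*v^2 + 4*v - 2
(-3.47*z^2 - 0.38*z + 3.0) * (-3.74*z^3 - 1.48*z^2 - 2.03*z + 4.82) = 12.9778*z^5 + 6.5568*z^4 - 3.6135*z^3 - 20.394*z^2 - 7.9216*z + 14.46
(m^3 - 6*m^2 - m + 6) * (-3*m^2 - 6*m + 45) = -3*m^5 + 12*m^4 + 84*m^3 - 282*m^2 - 81*m + 270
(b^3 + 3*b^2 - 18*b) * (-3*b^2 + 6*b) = -3*b^5 - 3*b^4 + 72*b^3 - 108*b^2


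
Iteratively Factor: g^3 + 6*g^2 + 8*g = (g)*(g^2 + 6*g + 8) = g*(g + 4)*(g + 2)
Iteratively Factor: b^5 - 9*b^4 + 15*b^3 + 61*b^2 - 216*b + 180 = (b - 2)*(b^4 - 7*b^3 + b^2 + 63*b - 90) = (b - 5)*(b - 2)*(b^3 - 2*b^2 - 9*b + 18) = (b - 5)*(b - 2)^2*(b^2 - 9) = (b - 5)*(b - 2)^2*(b + 3)*(b - 3)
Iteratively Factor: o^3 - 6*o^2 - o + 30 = (o - 5)*(o^2 - o - 6) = (o - 5)*(o - 3)*(o + 2)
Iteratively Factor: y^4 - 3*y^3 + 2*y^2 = (y - 2)*(y^3 - y^2) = y*(y - 2)*(y^2 - y) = y*(y - 2)*(y - 1)*(y)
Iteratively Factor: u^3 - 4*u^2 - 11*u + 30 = (u - 2)*(u^2 - 2*u - 15) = (u - 5)*(u - 2)*(u + 3)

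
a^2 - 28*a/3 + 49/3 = (a - 7)*(a - 7/3)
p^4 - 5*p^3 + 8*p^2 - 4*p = p*(p - 2)^2*(p - 1)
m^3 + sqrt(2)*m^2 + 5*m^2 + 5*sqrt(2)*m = m*(m + 5)*(m + sqrt(2))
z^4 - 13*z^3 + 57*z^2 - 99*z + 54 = (z - 6)*(z - 3)^2*(z - 1)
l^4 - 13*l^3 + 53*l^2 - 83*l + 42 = (l - 7)*(l - 3)*(l - 2)*(l - 1)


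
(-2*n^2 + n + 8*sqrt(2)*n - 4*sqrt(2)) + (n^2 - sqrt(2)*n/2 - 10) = -n^2 + n + 15*sqrt(2)*n/2 - 10 - 4*sqrt(2)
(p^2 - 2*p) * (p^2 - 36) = p^4 - 2*p^3 - 36*p^2 + 72*p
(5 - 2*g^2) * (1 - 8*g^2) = 16*g^4 - 42*g^2 + 5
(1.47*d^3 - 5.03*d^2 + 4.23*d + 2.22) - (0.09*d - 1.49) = 1.47*d^3 - 5.03*d^2 + 4.14*d + 3.71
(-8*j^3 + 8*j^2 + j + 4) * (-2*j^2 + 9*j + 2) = 16*j^5 - 88*j^4 + 54*j^3 + 17*j^2 + 38*j + 8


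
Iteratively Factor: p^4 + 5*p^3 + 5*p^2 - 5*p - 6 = (p - 1)*(p^3 + 6*p^2 + 11*p + 6) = (p - 1)*(p + 3)*(p^2 + 3*p + 2) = (p - 1)*(p + 1)*(p + 3)*(p + 2)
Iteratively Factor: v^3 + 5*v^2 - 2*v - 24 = (v + 3)*(v^2 + 2*v - 8) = (v - 2)*(v + 3)*(v + 4)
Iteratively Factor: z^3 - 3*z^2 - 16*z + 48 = (z - 4)*(z^2 + z - 12) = (z - 4)*(z + 4)*(z - 3)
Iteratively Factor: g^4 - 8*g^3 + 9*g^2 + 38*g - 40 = (g - 5)*(g^3 - 3*g^2 - 6*g + 8) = (g - 5)*(g - 4)*(g^2 + g - 2) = (g - 5)*(g - 4)*(g + 2)*(g - 1)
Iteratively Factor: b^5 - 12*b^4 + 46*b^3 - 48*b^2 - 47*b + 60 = (b - 3)*(b^4 - 9*b^3 + 19*b^2 + 9*b - 20) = (b - 3)*(b - 1)*(b^3 - 8*b^2 + 11*b + 20) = (b - 4)*(b - 3)*(b - 1)*(b^2 - 4*b - 5) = (b - 4)*(b - 3)*(b - 1)*(b + 1)*(b - 5)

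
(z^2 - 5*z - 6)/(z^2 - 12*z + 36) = (z + 1)/(z - 6)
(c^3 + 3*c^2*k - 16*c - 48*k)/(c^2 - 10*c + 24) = (c^2 + 3*c*k + 4*c + 12*k)/(c - 6)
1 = 1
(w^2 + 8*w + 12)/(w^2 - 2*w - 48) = (w + 2)/(w - 8)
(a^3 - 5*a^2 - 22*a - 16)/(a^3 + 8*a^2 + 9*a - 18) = (a^3 - 5*a^2 - 22*a - 16)/(a^3 + 8*a^2 + 9*a - 18)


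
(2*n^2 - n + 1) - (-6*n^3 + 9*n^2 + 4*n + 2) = 6*n^3 - 7*n^2 - 5*n - 1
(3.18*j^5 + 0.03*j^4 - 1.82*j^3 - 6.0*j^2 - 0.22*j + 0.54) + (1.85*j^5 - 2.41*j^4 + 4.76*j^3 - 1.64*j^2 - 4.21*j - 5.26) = 5.03*j^5 - 2.38*j^4 + 2.94*j^3 - 7.64*j^2 - 4.43*j - 4.72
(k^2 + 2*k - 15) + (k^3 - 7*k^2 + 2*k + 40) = k^3 - 6*k^2 + 4*k + 25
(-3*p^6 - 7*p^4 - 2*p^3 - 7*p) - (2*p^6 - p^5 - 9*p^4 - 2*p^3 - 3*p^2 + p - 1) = -5*p^6 + p^5 + 2*p^4 + 3*p^2 - 8*p + 1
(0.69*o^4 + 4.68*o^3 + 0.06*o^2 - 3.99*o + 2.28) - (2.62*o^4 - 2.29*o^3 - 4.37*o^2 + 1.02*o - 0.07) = -1.93*o^4 + 6.97*o^3 + 4.43*o^2 - 5.01*o + 2.35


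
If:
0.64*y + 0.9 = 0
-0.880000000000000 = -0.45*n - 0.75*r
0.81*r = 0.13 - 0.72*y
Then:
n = -0.40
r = 1.41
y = -1.41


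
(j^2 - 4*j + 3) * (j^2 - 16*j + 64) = j^4 - 20*j^3 + 131*j^2 - 304*j + 192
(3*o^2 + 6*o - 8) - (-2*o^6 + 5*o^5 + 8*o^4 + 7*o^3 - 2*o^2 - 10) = 2*o^6 - 5*o^5 - 8*o^4 - 7*o^3 + 5*o^2 + 6*o + 2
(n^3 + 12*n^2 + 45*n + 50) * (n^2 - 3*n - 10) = n^5 + 9*n^4 - n^3 - 205*n^2 - 600*n - 500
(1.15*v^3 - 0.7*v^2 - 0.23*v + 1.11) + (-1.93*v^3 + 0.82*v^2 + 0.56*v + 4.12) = -0.78*v^3 + 0.12*v^2 + 0.33*v + 5.23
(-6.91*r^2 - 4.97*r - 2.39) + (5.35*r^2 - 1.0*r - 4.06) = -1.56*r^2 - 5.97*r - 6.45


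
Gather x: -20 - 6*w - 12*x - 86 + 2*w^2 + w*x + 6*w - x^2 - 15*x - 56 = 2*w^2 - x^2 + x*(w - 27) - 162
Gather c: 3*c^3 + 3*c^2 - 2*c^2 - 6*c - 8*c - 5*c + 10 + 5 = 3*c^3 + c^2 - 19*c + 15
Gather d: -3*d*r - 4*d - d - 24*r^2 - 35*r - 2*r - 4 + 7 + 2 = d*(-3*r - 5) - 24*r^2 - 37*r + 5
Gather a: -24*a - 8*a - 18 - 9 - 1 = -32*a - 28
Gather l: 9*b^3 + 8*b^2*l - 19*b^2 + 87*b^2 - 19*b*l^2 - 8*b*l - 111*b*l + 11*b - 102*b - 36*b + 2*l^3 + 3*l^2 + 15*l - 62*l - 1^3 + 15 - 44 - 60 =9*b^3 + 68*b^2 - 127*b + 2*l^3 + l^2*(3 - 19*b) + l*(8*b^2 - 119*b - 47) - 90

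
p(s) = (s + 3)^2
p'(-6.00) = -6.00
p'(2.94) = 11.88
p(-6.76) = 14.14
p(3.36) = 40.45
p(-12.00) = 81.00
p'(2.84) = 11.68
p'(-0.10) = 5.80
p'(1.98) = 9.96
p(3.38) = 40.70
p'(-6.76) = -7.52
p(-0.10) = 8.41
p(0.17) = 10.05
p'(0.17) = 6.34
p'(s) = 2*s + 6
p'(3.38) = 12.76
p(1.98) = 24.80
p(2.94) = 35.28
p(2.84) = 34.11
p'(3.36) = 12.72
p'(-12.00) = -18.00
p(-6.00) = 9.00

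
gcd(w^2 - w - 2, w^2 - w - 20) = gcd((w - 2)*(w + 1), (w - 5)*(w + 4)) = 1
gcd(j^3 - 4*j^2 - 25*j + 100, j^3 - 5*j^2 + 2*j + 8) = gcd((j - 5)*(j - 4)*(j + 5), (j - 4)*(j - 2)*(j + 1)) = j - 4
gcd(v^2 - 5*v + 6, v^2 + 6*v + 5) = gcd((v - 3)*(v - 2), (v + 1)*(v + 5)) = 1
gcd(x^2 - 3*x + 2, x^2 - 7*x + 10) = x - 2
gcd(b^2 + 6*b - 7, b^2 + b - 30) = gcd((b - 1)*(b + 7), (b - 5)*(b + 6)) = 1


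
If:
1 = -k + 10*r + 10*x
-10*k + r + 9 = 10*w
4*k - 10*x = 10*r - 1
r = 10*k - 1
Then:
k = 0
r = -1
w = 4/5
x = 11/10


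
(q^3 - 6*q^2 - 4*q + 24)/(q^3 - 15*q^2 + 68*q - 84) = (q + 2)/(q - 7)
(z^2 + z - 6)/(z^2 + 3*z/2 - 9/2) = 2*(z - 2)/(2*z - 3)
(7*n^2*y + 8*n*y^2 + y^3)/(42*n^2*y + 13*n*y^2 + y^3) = (n + y)/(6*n + y)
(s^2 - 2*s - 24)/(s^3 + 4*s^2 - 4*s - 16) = (s - 6)/(s^2 - 4)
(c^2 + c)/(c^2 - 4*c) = (c + 1)/(c - 4)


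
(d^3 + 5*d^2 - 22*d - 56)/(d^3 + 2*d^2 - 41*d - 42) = (d^2 - 2*d - 8)/(d^2 - 5*d - 6)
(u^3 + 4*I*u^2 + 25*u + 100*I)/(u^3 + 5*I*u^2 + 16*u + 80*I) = (u - 5*I)/(u - 4*I)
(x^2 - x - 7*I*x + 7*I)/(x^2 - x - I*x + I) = (x - 7*I)/(x - I)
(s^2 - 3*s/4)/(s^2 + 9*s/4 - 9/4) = s/(s + 3)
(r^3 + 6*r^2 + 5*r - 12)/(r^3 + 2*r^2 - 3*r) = (r + 4)/r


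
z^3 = z^3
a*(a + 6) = a^2 + 6*a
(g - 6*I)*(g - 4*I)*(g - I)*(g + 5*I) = g^4 - 6*I*g^3 + 21*g^2 - 146*I*g - 120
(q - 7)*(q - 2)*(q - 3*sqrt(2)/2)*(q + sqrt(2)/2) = q^4 - 9*q^3 - sqrt(2)*q^3 + 25*q^2/2 + 9*sqrt(2)*q^2 - 14*sqrt(2)*q + 27*q/2 - 21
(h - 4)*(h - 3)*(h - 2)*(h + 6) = h^4 - 3*h^3 - 28*h^2 + 132*h - 144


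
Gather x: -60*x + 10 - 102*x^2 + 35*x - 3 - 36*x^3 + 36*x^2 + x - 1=-36*x^3 - 66*x^2 - 24*x + 6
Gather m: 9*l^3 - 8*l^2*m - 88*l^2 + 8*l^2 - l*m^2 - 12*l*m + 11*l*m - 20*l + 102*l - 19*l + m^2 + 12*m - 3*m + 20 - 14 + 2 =9*l^3 - 80*l^2 + 63*l + m^2*(1 - l) + m*(-8*l^2 - l + 9) + 8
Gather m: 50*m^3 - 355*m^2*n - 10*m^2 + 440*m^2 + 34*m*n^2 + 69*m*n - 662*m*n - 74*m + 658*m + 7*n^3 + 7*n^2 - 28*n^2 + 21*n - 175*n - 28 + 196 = 50*m^3 + m^2*(430 - 355*n) + m*(34*n^2 - 593*n + 584) + 7*n^3 - 21*n^2 - 154*n + 168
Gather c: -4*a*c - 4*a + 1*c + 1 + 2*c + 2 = -4*a + c*(3 - 4*a) + 3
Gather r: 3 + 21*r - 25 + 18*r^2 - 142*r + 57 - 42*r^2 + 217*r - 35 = -24*r^2 + 96*r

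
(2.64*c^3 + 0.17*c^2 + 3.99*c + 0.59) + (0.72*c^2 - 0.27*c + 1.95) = 2.64*c^3 + 0.89*c^2 + 3.72*c + 2.54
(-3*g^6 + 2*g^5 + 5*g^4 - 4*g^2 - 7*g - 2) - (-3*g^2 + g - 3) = -3*g^6 + 2*g^5 + 5*g^4 - g^2 - 8*g + 1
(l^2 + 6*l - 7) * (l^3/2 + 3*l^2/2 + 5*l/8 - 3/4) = l^5/2 + 9*l^4/2 + 49*l^3/8 - 15*l^2/2 - 71*l/8 + 21/4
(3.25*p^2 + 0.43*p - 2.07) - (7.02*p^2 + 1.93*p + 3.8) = -3.77*p^2 - 1.5*p - 5.87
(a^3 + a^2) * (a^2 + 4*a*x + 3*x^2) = a^5 + 4*a^4*x + a^4 + 3*a^3*x^2 + 4*a^3*x + 3*a^2*x^2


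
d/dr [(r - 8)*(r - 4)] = 2*r - 12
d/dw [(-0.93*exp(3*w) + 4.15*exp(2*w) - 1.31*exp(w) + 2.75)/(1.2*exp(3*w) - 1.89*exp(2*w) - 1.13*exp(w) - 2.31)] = (-3.2223*exp(4*w) + 5.2458*exp(3*w) - 10.6205*exp(2*w) - 8.778*exp(w) + 6.1336)*exp(w)/(1.44*exp(6*w) - 4.536*exp(5*w) + 0.8601*exp(4*w) - 1.2726*exp(3*w) + 10.0087*exp(2*w) + 5.2206*exp(w) + 5.3361)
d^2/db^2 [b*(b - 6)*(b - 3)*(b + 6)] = 12*b^2 - 18*b - 72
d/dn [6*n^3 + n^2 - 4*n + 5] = 18*n^2 + 2*n - 4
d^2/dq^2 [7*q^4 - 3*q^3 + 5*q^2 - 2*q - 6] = 84*q^2 - 18*q + 10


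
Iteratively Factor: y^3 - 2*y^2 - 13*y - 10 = (y + 2)*(y^2 - 4*y - 5) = (y + 1)*(y + 2)*(y - 5)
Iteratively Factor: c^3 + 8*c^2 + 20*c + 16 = (c + 2)*(c^2 + 6*c + 8) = (c + 2)*(c + 4)*(c + 2)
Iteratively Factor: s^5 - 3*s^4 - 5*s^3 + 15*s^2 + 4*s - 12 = (s - 1)*(s^4 - 2*s^3 - 7*s^2 + 8*s + 12) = (s - 2)*(s - 1)*(s^3 - 7*s - 6) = (s - 2)*(s - 1)*(s + 2)*(s^2 - 2*s - 3) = (s - 3)*(s - 2)*(s - 1)*(s + 2)*(s + 1)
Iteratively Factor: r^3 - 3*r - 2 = (r - 2)*(r^2 + 2*r + 1) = (r - 2)*(r + 1)*(r + 1)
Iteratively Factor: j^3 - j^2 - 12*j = (j + 3)*(j^2 - 4*j) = (j - 4)*(j + 3)*(j)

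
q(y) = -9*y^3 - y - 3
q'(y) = -27*y^2 - 1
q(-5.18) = 1253.11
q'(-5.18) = -725.47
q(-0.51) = -1.30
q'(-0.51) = -8.02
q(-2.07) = 78.90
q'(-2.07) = -116.69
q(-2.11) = 83.66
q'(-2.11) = -121.21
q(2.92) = -229.99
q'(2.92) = -231.21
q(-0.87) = 3.80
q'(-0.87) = -21.44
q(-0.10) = -2.89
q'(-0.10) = -1.27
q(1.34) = -25.99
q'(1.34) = -49.48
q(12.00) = -15567.00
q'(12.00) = -3889.00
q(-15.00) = 30387.00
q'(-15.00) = -6076.00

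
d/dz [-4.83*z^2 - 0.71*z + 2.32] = -9.66*z - 0.71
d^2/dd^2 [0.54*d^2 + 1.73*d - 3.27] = 1.08000000000000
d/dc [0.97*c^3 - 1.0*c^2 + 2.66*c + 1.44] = 2.91*c^2 - 2.0*c + 2.66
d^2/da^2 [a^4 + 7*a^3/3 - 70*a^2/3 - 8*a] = 12*a^2 + 14*a - 140/3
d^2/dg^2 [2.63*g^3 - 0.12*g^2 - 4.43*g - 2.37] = 15.78*g - 0.24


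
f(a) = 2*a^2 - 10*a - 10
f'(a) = 4*a - 10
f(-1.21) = 5.03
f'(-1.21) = -14.84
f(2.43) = -22.49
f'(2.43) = -0.28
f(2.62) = -22.47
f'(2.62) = 0.48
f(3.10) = -21.78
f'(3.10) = 2.40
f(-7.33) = 170.76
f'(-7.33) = -39.32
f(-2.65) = 30.54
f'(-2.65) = -20.60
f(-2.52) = 27.90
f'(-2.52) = -20.08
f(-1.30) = 6.38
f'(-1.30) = -15.20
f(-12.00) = 398.00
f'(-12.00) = -58.00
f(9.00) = 62.00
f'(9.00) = 26.00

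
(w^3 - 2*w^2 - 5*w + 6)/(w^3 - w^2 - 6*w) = (w - 1)/w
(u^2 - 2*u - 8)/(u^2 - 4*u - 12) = (u - 4)/(u - 6)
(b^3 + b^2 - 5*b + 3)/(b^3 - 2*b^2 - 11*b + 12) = (b - 1)/(b - 4)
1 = 1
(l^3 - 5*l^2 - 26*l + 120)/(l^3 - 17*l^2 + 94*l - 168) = (l + 5)/(l - 7)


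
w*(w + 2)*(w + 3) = w^3 + 5*w^2 + 6*w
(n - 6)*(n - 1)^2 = n^3 - 8*n^2 + 13*n - 6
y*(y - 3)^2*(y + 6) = y^4 - 27*y^2 + 54*y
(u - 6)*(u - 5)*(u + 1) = u^3 - 10*u^2 + 19*u + 30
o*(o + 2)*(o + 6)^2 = o^4 + 14*o^3 + 60*o^2 + 72*o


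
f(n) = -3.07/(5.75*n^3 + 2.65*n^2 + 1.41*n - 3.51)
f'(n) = -3.07*(-17.25*n^2 - 5.3*n - 1.41)/(5.75*n^3 + 2.65*n^2 + 1.41*n - 3.51)^2 = (52.9575*n^2 + 16.271*n + 4.3287)/(5.75*n^3 + 2.65*n^2 + 1.41*n - 3.51)^2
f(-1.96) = 0.08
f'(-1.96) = 0.11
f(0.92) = -0.68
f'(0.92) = 3.16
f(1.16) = -0.29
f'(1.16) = 0.83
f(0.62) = 12.44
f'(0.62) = 571.11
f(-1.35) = 0.21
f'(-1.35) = 0.36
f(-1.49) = 0.16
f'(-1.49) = 0.28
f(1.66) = -0.09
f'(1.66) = 0.17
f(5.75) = -0.00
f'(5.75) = 0.00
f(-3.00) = 0.02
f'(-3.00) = 0.02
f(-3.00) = 0.02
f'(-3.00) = 0.02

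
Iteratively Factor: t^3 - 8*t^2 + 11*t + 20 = (t - 4)*(t^2 - 4*t - 5) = (t - 5)*(t - 4)*(t + 1)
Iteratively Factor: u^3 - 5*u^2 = (u)*(u^2 - 5*u) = u^2*(u - 5)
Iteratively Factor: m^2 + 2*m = (m + 2)*(m)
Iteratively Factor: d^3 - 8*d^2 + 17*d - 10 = (d - 1)*(d^2 - 7*d + 10) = (d - 2)*(d - 1)*(d - 5)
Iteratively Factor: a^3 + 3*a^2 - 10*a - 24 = (a - 3)*(a^2 + 6*a + 8) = (a - 3)*(a + 2)*(a + 4)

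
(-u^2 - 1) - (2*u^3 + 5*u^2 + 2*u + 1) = -2*u^3 - 6*u^2 - 2*u - 2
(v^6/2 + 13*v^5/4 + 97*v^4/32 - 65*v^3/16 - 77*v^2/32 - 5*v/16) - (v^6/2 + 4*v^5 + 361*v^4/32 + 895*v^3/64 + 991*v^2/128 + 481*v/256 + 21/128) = -3*v^5/4 - 33*v^4/4 - 1155*v^3/64 - 1299*v^2/128 - 561*v/256 - 21/128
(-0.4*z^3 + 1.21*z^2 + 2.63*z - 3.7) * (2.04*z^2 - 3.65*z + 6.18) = -0.816*z^5 + 3.9284*z^4 - 1.5233*z^3 - 9.6697*z^2 + 29.7584*z - 22.866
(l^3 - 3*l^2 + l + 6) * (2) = 2*l^3 - 6*l^2 + 2*l + 12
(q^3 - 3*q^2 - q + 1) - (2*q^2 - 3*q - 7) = q^3 - 5*q^2 + 2*q + 8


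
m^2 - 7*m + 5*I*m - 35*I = (m - 7)*(m + 5*I)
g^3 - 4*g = g*(g - 2)*(g + 2)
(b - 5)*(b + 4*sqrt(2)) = b^2 - 5*b + 4*sqrt(2)*b - 20*sqrt(2)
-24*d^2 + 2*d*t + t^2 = (-4*d + t)*(6*d + t)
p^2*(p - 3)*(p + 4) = p^4 + p^3 - 12*p^2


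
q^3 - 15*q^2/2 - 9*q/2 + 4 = (q - 8)*(q - 1/2)*(q + 1)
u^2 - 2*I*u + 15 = (u - 5*I)*(u + 3*I)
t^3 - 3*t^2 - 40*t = t*(t - 8)*(t + 5)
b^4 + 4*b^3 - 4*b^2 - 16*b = b*(b - 2)*(b + 2)*(b + 4)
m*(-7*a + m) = -7*a*m + m^2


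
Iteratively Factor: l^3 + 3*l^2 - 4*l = (l + 4)*(l^2 - l) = l*(l + 4)*(l - 1)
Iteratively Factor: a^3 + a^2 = (a)*(a^2 + a) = a^2*(a + 1)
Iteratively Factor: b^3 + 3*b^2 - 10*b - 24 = (b + 4)*(b^2 - b - 6) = (b - 3)*(b + 4)*(b + 2)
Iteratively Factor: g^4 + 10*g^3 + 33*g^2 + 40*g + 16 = (g + 4)*(g^3 + 6*g^2 + 9*g + 4) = (g + 4)^2*(g^2 + 2*g + 1) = (g + 1)*(g + 4)^2*(g + 1)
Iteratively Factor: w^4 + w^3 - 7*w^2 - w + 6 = (w - 2)*(w^3 + 3*w^2 - w - 3) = (w - 2)*(w + 3)*(w^2 - 1) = (w - 2)*(w + 1)*(w + 3)*(w - 1)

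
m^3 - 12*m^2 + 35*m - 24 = (m - 8)*(m - 3)*(m - 1)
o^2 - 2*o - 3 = (o - 3)*(o + 1)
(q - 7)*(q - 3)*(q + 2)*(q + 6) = q^4 - 2*q^3 - 47*q^2 + 48*q + 252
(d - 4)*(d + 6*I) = d^2 - 4*d + 6*I*d - 24*I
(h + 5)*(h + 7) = h^2 + 12*h + 35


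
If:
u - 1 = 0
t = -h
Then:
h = -t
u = 1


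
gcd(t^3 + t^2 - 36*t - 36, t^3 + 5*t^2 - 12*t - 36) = t + 6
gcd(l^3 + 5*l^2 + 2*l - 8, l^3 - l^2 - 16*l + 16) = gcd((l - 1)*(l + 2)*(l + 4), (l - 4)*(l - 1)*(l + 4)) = l^2 + 3*l - 4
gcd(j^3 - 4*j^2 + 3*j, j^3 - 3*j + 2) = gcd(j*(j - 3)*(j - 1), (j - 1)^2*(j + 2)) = j - 1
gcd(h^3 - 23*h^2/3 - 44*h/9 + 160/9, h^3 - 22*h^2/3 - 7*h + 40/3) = h^2 - 19*h/3 - 40/3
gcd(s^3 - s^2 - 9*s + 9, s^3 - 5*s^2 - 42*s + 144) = s - 3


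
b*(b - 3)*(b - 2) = b^3 - 5*b^2 + 6*b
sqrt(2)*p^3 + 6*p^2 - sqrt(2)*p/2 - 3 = (p - sqrt(2)/2)*(p + 3*sqrt(2))*(sqrt(2)*p + 1)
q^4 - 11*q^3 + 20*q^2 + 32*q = q*(q - 8)*(q - 4)*(q + 1)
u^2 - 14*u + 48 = (u - 8)*(u - 6)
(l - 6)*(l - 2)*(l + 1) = l^3 - 7*l^2 + 4*l + 12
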